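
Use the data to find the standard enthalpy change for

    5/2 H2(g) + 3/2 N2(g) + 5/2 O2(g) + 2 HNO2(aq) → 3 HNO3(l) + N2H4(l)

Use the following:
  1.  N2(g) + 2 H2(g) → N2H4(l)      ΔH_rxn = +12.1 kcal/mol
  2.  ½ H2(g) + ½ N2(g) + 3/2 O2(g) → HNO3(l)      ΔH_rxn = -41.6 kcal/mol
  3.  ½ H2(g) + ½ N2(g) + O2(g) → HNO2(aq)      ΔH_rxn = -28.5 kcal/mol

eq. 1 as written (N2H4(l) already on the product side): +12.1 kcal/mol
eq. 2 × 3 (×3 to match 3 HNO3(l) in the target): (3)·(-41.6) = -124.8 kcal/mol
eq. 3 reversed and × 2 (HNO2(aq) must end up as a reactant; ×2 to match 2 HNO2(aq) in the target): (-2)·(-28.5) = +57.0 kcal/mol
By Hess's law, ΔH_rxn = (1)·(+12.1) + (3)·(-41.6) + (-2)·(-28.5) = -55.7 kcal/mol

ΔH_rxn = -55.7 kcal/mol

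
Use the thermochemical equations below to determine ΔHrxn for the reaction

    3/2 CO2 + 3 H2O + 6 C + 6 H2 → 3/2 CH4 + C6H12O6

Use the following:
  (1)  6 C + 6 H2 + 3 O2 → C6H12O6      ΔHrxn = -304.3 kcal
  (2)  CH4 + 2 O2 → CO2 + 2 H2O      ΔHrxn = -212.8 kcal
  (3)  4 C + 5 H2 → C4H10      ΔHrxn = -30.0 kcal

ΔHrxn = 14.9 kcal

(1) as written (C6H12O6 already on the product side): -304.3 kcal
(2) reversed and × 3/2 (reverse to put CH4 on the product side; scale by 3/2 for the 3/2 CH4): (-3/2)·(-212.8) = +319.2 kcal
(3): not needed (C4H10 appears nowhere else).
ΔHrxn = (-304.3) + (+319.2) = 14.9 kcal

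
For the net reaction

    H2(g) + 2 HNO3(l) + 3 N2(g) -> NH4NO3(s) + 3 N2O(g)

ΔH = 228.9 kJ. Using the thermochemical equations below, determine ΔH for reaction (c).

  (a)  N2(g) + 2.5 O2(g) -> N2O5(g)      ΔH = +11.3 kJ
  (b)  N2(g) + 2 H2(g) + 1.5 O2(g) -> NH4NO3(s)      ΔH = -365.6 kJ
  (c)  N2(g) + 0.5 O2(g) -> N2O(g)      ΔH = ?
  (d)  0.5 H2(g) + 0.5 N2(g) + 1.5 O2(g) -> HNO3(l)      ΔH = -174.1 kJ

(a): not needed (N2O5(g) appears nowhere else).
(b) as written (NH4NO3(s) already on the product side): -365.6 kJ
(c) × 3 (scale by 3 for the 3 N2O(g)): contributes 3·x
(d) reversed and × 2 (HNO3(l) must end up as a reactant; ×2 to match 2 HNO3(l) in the target): (-2)·(-174.1) = +348.2 kJ
+228.9 = (-365.6) + (+348.2) + 3·x
x = (+228.9 − (-17.4)) / (3) = 82.1 kJ

ΔH = 82.1 kJ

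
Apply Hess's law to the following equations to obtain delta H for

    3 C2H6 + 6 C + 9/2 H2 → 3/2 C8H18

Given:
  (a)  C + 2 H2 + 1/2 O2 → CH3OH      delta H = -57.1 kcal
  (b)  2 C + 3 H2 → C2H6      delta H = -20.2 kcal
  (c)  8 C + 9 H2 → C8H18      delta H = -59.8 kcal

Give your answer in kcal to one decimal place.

delta H = -29.1 kcal

(a): not needed.
(b) reversed and × 3: (-3)·(-20.2) = +60.6 kcal
(c) × 3/2: (3/2)·(-59.8) = -89.7 kcal
delta H = (-3)·(-20.2) + (3/2)·(-59.8) = -29.1 kcal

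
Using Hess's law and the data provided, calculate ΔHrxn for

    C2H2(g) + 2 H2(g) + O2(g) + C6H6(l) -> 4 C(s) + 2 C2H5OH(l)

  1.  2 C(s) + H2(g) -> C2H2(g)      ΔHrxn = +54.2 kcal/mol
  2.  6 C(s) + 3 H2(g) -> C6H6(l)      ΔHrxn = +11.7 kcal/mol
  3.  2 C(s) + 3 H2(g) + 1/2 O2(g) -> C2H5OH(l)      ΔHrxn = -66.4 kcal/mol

ΔHrxn = -198.7 kcal/mol

eq. 1 reversed (C2H2(g) must end up as a reactant): -54.2 kcal/mol
eq. 2 reversed (reverse to put C6H6(l) on the reactant side): -11.7 kcal/mol
eq. 3 × 2 (×2 to match 2 C2H5OH(l) in the target): (2)·(-66.4) = -132.8 kcal/mol
Since enthalpy is a state function, ΔHrxn = (-1)·(+54.2) + (-1)·(+11.7) + (2)·(-66.4) = -198.7 kcal/mol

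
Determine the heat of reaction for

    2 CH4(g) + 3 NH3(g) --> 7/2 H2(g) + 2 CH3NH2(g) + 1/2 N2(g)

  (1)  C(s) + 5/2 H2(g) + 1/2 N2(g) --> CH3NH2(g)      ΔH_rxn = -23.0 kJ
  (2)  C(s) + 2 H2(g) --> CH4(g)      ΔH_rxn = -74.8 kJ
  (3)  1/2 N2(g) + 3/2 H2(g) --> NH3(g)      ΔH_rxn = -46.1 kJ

ΔH_rxn = 241.9 kJ

(1) × 2 (×2 to match 2 CH3NH2(g) in the target): (2)·(-23.0) = -46.0 kJ
(2) reversed and × 2 (CH4(g) must end up as a reactant; scale by 2 for the 2 CH4(g)): (-2)·(-74.8) = +149.6 kJ
(3) reversed and × 3 (reverse to put NH3(g) on the reactant side; ×3 to match 3 NH3(g) in the target): (-3)·(-46.1) = +138.3 kJ
ΔH_rxn = (2)·(-23.0) + (-2)·(-74.8) + (-3)·(-46.1) = 241.9 kJ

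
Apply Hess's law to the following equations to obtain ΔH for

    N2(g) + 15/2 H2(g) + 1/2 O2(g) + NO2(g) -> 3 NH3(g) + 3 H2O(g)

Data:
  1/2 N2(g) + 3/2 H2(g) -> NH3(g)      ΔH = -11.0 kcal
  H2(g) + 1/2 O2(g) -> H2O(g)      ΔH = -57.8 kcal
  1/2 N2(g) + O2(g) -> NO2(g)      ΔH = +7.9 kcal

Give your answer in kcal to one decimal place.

equation 1 × 3 (scale by 3 for the 3 NH3(g)): (3)·(-11.0) = -33.0 kcal
equation 2 × 3 (×3 to match 3 H2O(g) in the target): (3)·(-57.8) = -173.4 kcal
equation 3 reversed (NO2(g) must end up as a reactant): -7.9 kcal
Combining the equations, ΔH = (3)·(-11.0) + (3)·(-57.8) + (-1)·(+7.9) = -214.3 kcal

ΔH = -214.3 kcal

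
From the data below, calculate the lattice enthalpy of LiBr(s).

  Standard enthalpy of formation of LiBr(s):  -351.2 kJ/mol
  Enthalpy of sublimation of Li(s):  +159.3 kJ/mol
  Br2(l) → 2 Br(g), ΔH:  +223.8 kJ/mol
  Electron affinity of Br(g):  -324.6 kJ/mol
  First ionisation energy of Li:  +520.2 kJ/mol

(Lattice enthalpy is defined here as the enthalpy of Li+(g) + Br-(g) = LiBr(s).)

ΔHf° = 1·ΔHsub + 1·(ΣIE) + 1/2·D(Br2) + 1·EA + U
-351.2 = 1·(+159.3) + 1·(+520.2) + 1/2·(+223.8) + 1·(-324.6) + U
U = -351.2 − (+466.8) = -818.0 kJ/mol

U = -818.0 kJ/mol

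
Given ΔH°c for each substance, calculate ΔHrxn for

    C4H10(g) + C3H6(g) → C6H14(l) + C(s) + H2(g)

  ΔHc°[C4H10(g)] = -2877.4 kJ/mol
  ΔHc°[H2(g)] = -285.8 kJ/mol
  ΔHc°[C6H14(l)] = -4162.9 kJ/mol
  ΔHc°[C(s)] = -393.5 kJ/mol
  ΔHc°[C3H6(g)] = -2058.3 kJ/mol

Using ΔH = Σ nΔHc°(reactants) − Σ nΔHc°(products):
= [1·(-2877.4) + 1·(-2058.3)] − [1·(-4162.9) + 1·(-393.5) + 1·(-285.8)]
= -93.5 kJ/mol

ΔHrxn = -93.5 kJ/mol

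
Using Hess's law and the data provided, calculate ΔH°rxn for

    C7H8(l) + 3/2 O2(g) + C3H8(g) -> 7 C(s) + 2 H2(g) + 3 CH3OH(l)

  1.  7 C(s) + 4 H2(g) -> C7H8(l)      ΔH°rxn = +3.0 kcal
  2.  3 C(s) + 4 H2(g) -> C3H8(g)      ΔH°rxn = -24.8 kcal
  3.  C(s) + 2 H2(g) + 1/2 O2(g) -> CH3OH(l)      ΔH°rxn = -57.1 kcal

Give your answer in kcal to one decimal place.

ΔH°rxn = -149.5 kcal

eq. 1 reversed (reverse to put C7H8(l) on the reactant side): -3.0 kcal
eq. 2 reversed (C3H8(g) must end up as a reactant): +24.8 kcal
eq. 3 × 3 (×3 to match 3 CH3OH(l) in the target): (3)·(-57.1) = -171.3 kcal
ΔH°rxn = (-1)·(+3.0) + (-1)·(-24.8) + (3)·(-57.1) = -149.5 kcal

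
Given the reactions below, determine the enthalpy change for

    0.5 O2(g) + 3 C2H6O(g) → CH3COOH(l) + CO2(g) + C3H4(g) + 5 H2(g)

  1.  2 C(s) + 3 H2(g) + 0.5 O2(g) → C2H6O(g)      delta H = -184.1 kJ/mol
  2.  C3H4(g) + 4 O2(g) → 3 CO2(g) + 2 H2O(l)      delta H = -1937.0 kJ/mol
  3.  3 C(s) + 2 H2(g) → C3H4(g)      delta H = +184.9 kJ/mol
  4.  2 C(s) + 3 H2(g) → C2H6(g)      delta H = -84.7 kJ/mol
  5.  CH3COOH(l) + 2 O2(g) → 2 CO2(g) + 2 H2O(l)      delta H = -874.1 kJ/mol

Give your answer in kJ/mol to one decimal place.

delta H = -140.8 kJ/mol

eq. 1 reversed and × 3 (C2H6O(g) must end up as a reactant; ×3 to match 3 C2H6O(g) in the target): (-3)·(-184.1) = +552.3 kJ/mol
eq. 2 as written: -1937.0 kJ/mol
eq. 3 × 2: (2)·(+184.9) = +369.8 kJ/mol
eq. 4: not needed (C2H6(g) appears nowhere else).
eq. 5 reversed (reverse to put CH3COOH(l) on the product side): +874.1 kJ/mol
Summing the manipulated equations, delta H = (+552.3) + (-1937.0) + (+369.8) + (+874.1) = -140.8 kJ/mol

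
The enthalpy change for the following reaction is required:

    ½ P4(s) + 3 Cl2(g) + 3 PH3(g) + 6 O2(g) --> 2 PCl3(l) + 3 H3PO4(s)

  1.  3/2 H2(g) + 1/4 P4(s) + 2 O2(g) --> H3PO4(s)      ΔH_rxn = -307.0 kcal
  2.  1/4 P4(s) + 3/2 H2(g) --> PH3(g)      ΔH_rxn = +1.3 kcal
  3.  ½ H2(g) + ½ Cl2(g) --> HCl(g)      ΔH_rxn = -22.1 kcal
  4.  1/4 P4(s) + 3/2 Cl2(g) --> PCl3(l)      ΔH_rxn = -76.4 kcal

eq. 1 × 3 (×3 to match 3 H3PO4(s) in the target): (3)·(-307.0) = -921.0 kcal
eq. 2 reversed and × 3 (reverse to put PH3(g) on the reactant side; scale by 3 for the 3 PH3(g)): (-3)·(+1.3) = -3.9 kcal
eq. 3: not needed (HCl(g) appears nowhere else).
eq. 4 × 2 (×2 to match 2 PCl3(l) in the target): (2)·(-76.4) = -152.8 kcal
Combining the equations, ΔH_rxn = (3)·(-307.0) + (-3)·(+1.3) + (2)·(-76.4) = -1077.7 kcal

ΔH_rxn = -1077.7 kcal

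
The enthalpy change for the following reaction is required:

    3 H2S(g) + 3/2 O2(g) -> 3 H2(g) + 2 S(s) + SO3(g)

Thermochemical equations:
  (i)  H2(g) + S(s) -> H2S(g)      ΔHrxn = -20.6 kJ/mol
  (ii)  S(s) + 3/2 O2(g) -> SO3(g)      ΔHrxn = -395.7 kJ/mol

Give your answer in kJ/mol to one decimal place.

(i) reversed and × 3: (-3)·(-20.6) = +61.8 kJ/mol
(ii) as written: -395.7 kJ/mol
Summing the manipulated equations, ΔHrxn = (-3)·(-20.6) + (1)·(-395.7) = -333.9 kJ/mol

ΔHrxn = -333.9 kJ/mol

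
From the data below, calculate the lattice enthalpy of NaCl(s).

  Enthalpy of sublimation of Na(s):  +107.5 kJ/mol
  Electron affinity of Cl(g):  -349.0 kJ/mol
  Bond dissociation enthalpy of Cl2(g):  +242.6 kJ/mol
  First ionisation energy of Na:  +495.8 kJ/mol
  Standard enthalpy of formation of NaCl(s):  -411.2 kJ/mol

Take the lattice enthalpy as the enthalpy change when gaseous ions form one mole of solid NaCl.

U = -786.8 kJ/mol

ΔHf° = 1·ΔHsub + 1·(ΣIE) + 1/2·D(Cl2) + 1·EA + U
-411.2 = 1·(+107.5) + 1·(+495.8) + 1/2·(+242.6) + 1·(-349.0) + U
U = -411.2 − (+375.6) = -786.8 kJ/mol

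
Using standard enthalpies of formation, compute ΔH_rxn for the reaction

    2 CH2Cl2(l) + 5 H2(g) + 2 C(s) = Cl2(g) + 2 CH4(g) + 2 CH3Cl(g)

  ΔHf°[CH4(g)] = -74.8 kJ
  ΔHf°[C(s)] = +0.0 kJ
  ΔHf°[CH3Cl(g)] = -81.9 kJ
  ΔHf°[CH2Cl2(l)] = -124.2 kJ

Products: 1·(+0.0) + 2·(-74.8) + 2·(-81.9) = -313.4
Reactants: 2·(-124.2) + 5·(+0.0) + 2·(+0.0) = -248.4
ΔH_rxn = (-313.4) − (-248.4) = -65.0 kJ

ΔH_rxn = -65.0 kJ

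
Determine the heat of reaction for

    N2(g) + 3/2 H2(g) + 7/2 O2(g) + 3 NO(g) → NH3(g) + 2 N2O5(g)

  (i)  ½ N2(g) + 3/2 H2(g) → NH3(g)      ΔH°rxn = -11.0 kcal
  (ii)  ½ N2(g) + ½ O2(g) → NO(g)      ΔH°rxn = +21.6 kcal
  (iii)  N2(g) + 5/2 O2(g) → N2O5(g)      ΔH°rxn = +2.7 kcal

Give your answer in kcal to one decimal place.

(i) as written (NH3(g) already on the product side): -11.0 kcal
(ii) reversed and × 3 (NO(g) must end up as a reactant; scale by 3 for the 3 NO(g)): (-3)·(+21.6) = -64.8 kcal
(iii) × 2 (scale by 2 for the 2 N2O5(g)): (2)·(+2.7) = +5.4 kcal
By Hess's law, ΔH°rxn = (1)·(-11.0) + (-3)·(+21.6) + (2)·(+2.7) = -70.4 kcal

ΔH°rxn = -70.4 kcal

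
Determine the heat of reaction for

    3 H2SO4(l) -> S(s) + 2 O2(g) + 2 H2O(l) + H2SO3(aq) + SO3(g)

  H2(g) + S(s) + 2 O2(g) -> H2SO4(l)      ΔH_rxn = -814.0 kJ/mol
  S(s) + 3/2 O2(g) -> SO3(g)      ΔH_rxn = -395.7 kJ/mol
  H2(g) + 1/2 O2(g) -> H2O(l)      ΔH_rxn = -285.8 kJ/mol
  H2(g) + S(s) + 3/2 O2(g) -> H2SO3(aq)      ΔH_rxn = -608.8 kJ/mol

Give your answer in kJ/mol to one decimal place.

ΔH_rxn = 865.9 kJ/mol

equation 1 reversed and × 3 (H2SO4(l) must end up as a reactant; scale by 3 for the 3 H2SO4(l)): (-3)·(-814.0) = +2442.0 kJ/mol
equation 2 as written (SO3(g) already on the product side): -395.7 kJ/mol
equation 3 × 2 (×2 to match 2 H2O(l) in the target): (2)·(-285.8) = -571.6 kJ/mol
equation 4 as written (H2SO3(aq) already on the product side): -608.8 kJ/mol
ΔH_rxn = (-3)·(-814.0) + (1)·(-395.7) + (2)·(-285.8) + (1)·(-608.8) = 865.9 kJ/mol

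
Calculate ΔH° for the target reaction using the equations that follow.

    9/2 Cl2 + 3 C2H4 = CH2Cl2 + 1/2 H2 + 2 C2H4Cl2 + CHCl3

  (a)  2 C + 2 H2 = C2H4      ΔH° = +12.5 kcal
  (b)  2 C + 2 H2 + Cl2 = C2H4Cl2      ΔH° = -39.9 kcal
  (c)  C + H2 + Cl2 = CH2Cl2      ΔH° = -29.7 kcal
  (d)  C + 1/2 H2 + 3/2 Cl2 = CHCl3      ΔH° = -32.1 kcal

(a) reversed and × 3 (reverse to put C2H4 on the reactant side; ×3 to match 3 C2H4 in the target): (-3)·(+12.5) = -37.5 kcal
(b) × 2 (scale by 2 for the 2 C2H4Cl2): (2)·(-39.9) = -79.8 kcal
(c) as written (CH2Cl2 already on the product side): -29.7 kcal
(d) as written (CHCl3 already on the product side): -32.1 kcal
By Hess's law, ΔH° = (-3)·(+12.5) + (2)·(-39.9) + (1)·(-29.7) + (1)·(-32.1) = -179.1 kcal

ΔH° = -179.1 kcal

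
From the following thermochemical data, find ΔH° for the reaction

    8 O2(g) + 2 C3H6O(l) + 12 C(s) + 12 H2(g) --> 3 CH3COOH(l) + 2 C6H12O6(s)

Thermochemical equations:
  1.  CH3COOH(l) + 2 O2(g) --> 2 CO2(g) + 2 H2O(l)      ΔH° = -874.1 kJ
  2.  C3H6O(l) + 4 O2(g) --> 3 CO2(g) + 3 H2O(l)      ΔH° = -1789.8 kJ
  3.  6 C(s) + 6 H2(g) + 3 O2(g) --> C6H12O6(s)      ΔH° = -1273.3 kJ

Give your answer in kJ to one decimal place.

eq. 1 reversed and × 3 (reverse to put CH3COOH(l) on the product side; scale by 3 for the 3 CH3COOH(l)): (-3)·(-874.1) = +2622.3 kJ
eq. 2 × 2 (scale by 2 for the 2 C3H6O(l)): (2)·(-1789.8) = -3579.6 kJ
eq. 3 × 2 (×2 to match 2 C6H12O6(s) in the target): (2)·(-1273.3) = -2546.6 kJ
Summing the manipulated equations, ΔH° = (+2622.3) + (-3579.6) + (-2546.6) = -3503.9 kJ

ΔH° = -3503.9 kJ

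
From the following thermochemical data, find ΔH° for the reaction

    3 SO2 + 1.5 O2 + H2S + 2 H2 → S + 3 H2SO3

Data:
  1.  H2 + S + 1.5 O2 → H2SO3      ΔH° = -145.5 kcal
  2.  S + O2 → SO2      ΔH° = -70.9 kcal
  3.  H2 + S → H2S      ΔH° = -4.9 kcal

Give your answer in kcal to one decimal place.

ΔH° = -218.9 kcal

eq. 1 × 3 (scale by 3 for the 3 H2SO3): (3)·(-145.5) = -436.5 kcal
eq. 2 reversed and × 3 (reverse to put SO2 on the reactant side; ×3 to match 3 SO2 in the target): (-3)·(-70.9) = +212.7 kcal
eq. 3 reversed (reverse to put H2S on the reactant side): +4.9 kcal
ΔH° = (-436.5) + (+212.7) + (+4.9) = -218.9 kcal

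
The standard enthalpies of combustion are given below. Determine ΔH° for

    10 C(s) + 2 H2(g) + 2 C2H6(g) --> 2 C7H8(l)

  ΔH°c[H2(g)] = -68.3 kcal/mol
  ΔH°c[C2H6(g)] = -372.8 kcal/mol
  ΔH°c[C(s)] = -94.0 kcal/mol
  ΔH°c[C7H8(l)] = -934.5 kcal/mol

ΔH° = 46.8 kcal/mol

With combustion enthalpies, reactants minus products:
= [10·(-94.0) + 2·(-68.3) + 2·(-372.8)] − [2·(-934.5)]
= 46.8 kcal/mol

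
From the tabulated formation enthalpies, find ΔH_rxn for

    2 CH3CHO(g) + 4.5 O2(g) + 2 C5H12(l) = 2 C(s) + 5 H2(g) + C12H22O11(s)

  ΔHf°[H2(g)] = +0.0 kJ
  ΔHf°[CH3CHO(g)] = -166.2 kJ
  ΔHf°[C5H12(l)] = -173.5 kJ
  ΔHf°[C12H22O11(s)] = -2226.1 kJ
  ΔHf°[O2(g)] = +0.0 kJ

ΔH_rxn = -1546.7 kJ

Products: 2·(+0.0) + 5·(+0.0) + 1·(-2226.1) = -2226.1
Reactants: 2·(-166.2) + 9/2·(+0.0) + 2·(-173.5) = -679.4
ΔH_rxn = (-2226.1) − (-679.4) = -1546.7 kJ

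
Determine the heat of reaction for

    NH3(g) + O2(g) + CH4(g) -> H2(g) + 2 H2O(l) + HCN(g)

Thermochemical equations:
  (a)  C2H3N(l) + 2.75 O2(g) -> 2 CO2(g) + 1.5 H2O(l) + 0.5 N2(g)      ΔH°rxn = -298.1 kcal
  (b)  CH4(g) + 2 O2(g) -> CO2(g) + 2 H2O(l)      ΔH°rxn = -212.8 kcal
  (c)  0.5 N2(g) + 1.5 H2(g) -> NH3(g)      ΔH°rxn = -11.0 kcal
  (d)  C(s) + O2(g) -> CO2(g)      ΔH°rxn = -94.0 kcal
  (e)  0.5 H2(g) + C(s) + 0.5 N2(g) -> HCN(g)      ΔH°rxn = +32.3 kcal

(a): not needed.
(b) as written: -212.8 kcal
(c) reversed: +11.0 kcal
(d) reversed: +94.0 kcal
(e) as written: +32.3 kcal
Summing the manipulated equations, ΔH°rxn = (1)·(-212.8) + (-1)·(-11.0) + (-1)·(-94.0) + (1)·(+32.3) = -75.5 kcal

ΔH°rxn = -75.5 kcal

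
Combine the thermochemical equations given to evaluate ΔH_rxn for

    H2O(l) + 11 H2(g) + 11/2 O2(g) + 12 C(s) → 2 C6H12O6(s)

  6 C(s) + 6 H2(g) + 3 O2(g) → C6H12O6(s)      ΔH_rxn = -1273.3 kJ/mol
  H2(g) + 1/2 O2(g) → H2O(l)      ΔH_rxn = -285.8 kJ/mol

equation 1 × 2: (2)·(-1273.3) = -2546.6 kJ/mol
equation 2 reversed: +285.8 kJ/mol
Summing the manipulated equations, ΔH_rxn = (-2546.6) + (+285.8) = -2260.8 kJ/mol

ΔH_rxn = -2260.8 kJ/mol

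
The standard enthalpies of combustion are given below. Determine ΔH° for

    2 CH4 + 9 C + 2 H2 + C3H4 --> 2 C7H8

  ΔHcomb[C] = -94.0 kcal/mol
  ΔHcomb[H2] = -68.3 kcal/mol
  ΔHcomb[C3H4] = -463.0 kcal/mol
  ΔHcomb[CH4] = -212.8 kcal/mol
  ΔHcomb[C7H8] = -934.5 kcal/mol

ΔH° = -2.2 kcal/mol

Using ΔH = Σ nΔHc°(reactants) − Σ nΔHc°(products):
= [2·(-212.8) + 9·(-94.0) + 2·(-68.3) + 1·(-463.0)] − [2·(-934.5)]
= -2.2 kcal/mol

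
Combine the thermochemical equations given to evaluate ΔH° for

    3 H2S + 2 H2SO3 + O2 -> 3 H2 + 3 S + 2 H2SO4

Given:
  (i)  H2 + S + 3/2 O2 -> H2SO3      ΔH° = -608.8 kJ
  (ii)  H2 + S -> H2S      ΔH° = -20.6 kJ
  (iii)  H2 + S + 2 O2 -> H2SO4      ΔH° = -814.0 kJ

ΔH° = -348.6 kJ

(i) reversed and × 2: (-2)·(-608.8) = +1217.6 kJ
(ii) reversed and × 3: (-3)·(-20.6) = +61.8 kJ
(iii) × 2: (2)·(-814.0) = -1628.0 kJ
Combining the equations, ΔH° = (+1217.6) + (+61.8) + (-1628.0) = -348.6 kJ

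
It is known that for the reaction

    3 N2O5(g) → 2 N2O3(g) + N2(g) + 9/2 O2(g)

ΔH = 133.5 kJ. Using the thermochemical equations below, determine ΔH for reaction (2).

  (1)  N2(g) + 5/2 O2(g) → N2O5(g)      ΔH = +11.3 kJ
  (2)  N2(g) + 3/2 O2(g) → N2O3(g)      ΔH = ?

(1) reversed and × 3: (-3)·(+11.3) = -33.9 kJ
(2) × 2: contributes 2·x
+133.5 = (-33.9) + 2·x
x = (+133.5 − (-33.9)) / (2) = 83.7 kJ

ΔH = 83.7 kJ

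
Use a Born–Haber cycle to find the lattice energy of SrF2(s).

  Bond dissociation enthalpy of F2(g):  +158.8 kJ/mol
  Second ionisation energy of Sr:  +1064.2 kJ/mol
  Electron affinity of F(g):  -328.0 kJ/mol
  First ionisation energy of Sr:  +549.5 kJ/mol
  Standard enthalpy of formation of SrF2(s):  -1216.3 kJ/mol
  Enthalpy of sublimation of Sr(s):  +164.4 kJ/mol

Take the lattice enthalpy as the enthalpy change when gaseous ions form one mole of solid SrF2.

ΔHf° = 1·ΔHsub + 1·(ΣIE) + 1·D(F2) + 2·EA + U
-1216.3 = 1·(+164.4) + 1·(+1613.7) + 1·(+158.8) + 2·(-328.0) + U
U = -1216.3 − (+1280.9) = -2497.2 kJ/mol

U = -2497.2 kJ/mol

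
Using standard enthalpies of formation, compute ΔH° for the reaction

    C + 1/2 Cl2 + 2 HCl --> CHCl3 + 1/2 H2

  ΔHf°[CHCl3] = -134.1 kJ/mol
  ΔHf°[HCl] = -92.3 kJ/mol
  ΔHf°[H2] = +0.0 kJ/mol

ΔH° = 50.5 kJ/mol

Products: 1·(-134.1) + 1/2·(+0.0) = -134.1
Reactants: 1·(+0.0) + 1/2·(+0.0) + 2·(-92.3) = -184.6
ΔH° = (-134.1) − (-184.6) = 50.5 kJ/mol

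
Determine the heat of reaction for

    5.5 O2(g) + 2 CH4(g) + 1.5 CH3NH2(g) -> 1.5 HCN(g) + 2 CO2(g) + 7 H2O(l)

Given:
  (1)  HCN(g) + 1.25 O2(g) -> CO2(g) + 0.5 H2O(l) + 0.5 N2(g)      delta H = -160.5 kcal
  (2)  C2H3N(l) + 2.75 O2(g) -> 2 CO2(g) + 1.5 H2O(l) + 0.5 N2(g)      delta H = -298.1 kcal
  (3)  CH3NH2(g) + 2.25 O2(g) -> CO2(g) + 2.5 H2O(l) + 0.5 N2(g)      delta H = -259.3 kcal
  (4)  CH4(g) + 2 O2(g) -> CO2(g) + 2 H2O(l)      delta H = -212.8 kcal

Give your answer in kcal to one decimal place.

delta H = -573.8 kcal

(1) reversed and × 3/2 (reverse to put HCN(g) on the product side; scale by 3/2 for the 3/2 HCN(g)): (-3/2)·(-160.5) = +240.75 kcal
(2): not needed (C2H3N(l) appears nowhere else).
(3) × 3/2 (×3/2 to match 3/2 CH3NH2(g) in the target): (3/2)·(-259.3) = -388.95 kcal
(4) × 2 (×2 to match 2 CH4(g) in the target): (2)·(-212.8) = -425.6 kcal
delta H = (+240.75) + (-388.95) + (-425.6) = -573.8 kcal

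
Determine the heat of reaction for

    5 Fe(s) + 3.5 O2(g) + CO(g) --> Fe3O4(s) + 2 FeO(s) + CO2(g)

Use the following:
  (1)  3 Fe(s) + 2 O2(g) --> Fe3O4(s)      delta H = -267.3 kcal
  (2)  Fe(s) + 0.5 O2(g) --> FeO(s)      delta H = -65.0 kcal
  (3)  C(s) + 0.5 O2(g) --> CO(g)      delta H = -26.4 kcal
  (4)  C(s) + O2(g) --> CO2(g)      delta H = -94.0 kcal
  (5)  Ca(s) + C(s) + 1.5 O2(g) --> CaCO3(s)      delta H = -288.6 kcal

(1) as written (Fe3O4(s) already on the product side): -267.3 kcal
(2) × 2 (scale by 2 for the 2 FeO(s)): (2)·(-65.0) = -130.0 kcal
(3) reversed (CO(g) must end up as a reactant): +26.4 kcal
(4) as written (CO2(g) already on the product side): -94.0 kcal
(5): not needed (CaCO3(s) appears nowhere else).
Since enthalpy is a state function, delta H = (-267.3) + (-130.0) + (+26.4) + (-94.0) = -464.9 kcal

delta H = -464.9 kcal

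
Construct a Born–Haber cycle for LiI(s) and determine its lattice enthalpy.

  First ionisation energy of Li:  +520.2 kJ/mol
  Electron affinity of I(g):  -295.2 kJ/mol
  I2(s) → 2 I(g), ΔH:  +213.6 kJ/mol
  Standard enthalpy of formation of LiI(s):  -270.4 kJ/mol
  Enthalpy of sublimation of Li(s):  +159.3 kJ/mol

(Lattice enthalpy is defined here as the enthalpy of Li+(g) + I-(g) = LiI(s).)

ΔHf° = 1·ΔHsub + 1·(ΣIE) + 1/2·D(I2) + 1·EA + U
-270.4 = 1·(+159.3) + 1·(+520.2) + 1/2·(+213.6) + 1·(-295.2) + U
U = -270.4 − (+491.1) = -761.5 kJ/mol

U = -761.5 kJ/mol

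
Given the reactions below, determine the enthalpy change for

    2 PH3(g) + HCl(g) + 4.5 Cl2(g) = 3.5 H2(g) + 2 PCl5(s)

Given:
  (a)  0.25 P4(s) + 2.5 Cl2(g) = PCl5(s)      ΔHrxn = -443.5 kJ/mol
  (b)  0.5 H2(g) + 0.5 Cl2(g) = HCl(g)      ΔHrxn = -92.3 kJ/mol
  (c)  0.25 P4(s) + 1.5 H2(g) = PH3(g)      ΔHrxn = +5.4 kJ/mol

(a) × 2: (2)·(-443.5) = -887.0 kJ/mol
(b) reversed: +92.3 kJ/mol
(c) reversed and × 2: (-2)·(+5.4) = -10.8 kJ/mol
Combining the equations, ΔHrxn = (-887.0) + (+92.3) + (-10.8) = -805.5 kJ/mol

ΔHrxn = -805.5 kJ/mol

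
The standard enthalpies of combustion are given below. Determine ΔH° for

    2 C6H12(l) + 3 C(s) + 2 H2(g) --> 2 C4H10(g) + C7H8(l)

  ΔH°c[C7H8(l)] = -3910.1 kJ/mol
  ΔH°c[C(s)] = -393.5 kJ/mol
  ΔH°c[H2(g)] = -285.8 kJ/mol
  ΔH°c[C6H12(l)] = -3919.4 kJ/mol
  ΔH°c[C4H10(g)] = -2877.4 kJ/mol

With combustion enthalpies, reactants minus products:
= [2·(-3919.4) + 3·(-393.5) + 2·(-285.8)] − [2·(-2877.4) + 1·(-3910.1)]
= 74.0 kJ/mol

ΔH° = 74.0 kJ/mol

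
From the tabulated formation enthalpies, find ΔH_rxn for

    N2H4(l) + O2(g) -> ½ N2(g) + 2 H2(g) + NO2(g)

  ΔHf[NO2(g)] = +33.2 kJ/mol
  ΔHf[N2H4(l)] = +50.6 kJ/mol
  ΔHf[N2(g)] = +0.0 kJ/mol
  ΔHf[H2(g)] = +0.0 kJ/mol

ΔH_rxn = -17.4 kJ/mol

ΔH°rxn = Σ nΔHf°(products) − Σ nΔHf°(reactants).
Products: 1/2·(+0.0) + 2·(+0.0) + 1·(+33.2) = +33.2
Reactants: 1·(+50.6) + 1·(+0.0) = +50.6
ΔH_rxn = (+33.2) − (+50.6) = -17.4 kJ/mol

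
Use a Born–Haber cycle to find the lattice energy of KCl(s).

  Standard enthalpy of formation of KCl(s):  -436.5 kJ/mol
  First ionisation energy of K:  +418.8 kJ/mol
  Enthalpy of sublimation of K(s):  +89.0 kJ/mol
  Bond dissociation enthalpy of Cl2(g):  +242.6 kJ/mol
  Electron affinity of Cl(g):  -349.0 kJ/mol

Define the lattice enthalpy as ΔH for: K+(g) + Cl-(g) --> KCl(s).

ΔHf° = 1·ΔHsub + 1·(ΣIE) + 1/2·D(Cl2) + 1·EA + U
-436.5 = 1·(+89.0) + 1·(+418.8) + 1/2·(+242.6) + 1·(-349.0) + U
U = -436.5 − (+280.1) = -716.6 kJ/mol

U = -716.6 kJ/mol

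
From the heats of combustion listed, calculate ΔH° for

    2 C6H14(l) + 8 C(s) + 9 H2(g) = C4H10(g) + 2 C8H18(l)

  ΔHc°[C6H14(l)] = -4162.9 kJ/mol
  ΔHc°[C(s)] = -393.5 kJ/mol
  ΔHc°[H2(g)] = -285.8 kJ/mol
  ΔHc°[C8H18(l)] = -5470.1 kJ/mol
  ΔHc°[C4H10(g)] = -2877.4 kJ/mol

ΔH° = -228.4 kJ/mol

With combustion enthalpies, reactants minus products:
= [2·(-4162.9) + 8·(-393.5) + 9·(-285.8)] − [1·(-2877.4) + 2·(-5470.1)]
= -228.4 kJ/mol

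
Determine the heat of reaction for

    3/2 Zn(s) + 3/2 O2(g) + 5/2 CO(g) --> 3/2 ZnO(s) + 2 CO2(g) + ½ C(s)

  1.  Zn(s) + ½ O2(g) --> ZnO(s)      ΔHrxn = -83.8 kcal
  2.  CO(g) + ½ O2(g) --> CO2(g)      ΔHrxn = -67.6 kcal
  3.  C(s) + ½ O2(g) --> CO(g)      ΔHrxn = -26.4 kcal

ΔHrxn = -247.7 kcal

eq. 1 × 3/2 (×3/2 to match 3/2 ZnO(s) in the target): (3/2)·(-83.8) = -125.7 kcal
eq. 2 × 2 (×2 to match 2 CO2(g) in the target): (2)·(-67.6) = -135.2 kcal
eq. 3 reversed and × 1/2 (C(s) must end up as a product; ×1/2 to match 1/2 C(s) in the target): (-1/2)·(-26.4) = +13.2 kcal
ΔHrxn = (3/2)·(-83.8) + (2)·(-67.6) + (-1/2)·(-26.4) = -247.7 kcal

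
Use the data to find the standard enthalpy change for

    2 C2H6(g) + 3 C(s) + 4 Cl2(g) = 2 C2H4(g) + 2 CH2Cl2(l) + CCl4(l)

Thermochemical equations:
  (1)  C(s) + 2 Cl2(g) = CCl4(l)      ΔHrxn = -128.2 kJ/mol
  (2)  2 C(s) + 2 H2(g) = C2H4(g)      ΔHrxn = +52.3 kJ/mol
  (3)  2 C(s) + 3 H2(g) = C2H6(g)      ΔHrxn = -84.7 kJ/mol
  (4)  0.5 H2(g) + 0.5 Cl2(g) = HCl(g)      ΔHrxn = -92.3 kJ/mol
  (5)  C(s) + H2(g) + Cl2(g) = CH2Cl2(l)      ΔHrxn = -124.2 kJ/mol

ΔHrxn = -102.6 kJ/mol

(1) as written (CCl4(l) already on the product side): -128.2 kJ/mol
(2) × 2 (scale by 2 for the 2 C2H4(g)): (2)·(+52.3) = +104.6 kJ/mol
(3) reversed and × 2 (reverse to put C2H6(g) on the reactant side; ×2 to match 2 C2H6(g) in the target): (-2)·(-84.7) = +169.4 kJ/mol
(4): not needed (HCl(g) appears nowhere else).
(5) × 2 (scale by 2 for the 2 CH2Cl2(l)): (2)·(-124.2) = -248.4 kJ/mol
ΔHrxn = (1)·(-128.2) + (2)·(+52.3) + (-2)·(-84.7) + (2)·(-124.2) = -102.6 kJ/mol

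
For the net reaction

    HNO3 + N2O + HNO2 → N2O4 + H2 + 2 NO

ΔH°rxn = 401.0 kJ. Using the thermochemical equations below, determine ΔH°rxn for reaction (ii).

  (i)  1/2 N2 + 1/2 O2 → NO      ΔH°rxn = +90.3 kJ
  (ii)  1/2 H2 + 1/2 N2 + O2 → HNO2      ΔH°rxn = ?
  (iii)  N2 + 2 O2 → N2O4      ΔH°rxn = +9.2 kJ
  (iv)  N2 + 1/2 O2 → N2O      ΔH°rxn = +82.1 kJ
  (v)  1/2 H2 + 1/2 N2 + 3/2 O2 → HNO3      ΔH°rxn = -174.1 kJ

(i) × 2 (scale by 2 for the 2 NO): (2)·(+90.3) = +180.6 kJ
(ii) reversed (HNO2 must end up as a reactant): contributes −x
(iii) as written (N2O4 already on the product side): +9.2 kJ
(iv) reversed (reverse to put N2O on the reactant side): -82.1 kJ
(v) reversed (reverse to put HNO3 on the reactant side): +174.1 kJ
+401.0 = (+180.6) + (+9.2) + (-82.1) + (+174.1) − x
x = (+401.0 − (+281.8)) / (-1) = -119.2 kJ

ΔH°rxn = -119.2 kJ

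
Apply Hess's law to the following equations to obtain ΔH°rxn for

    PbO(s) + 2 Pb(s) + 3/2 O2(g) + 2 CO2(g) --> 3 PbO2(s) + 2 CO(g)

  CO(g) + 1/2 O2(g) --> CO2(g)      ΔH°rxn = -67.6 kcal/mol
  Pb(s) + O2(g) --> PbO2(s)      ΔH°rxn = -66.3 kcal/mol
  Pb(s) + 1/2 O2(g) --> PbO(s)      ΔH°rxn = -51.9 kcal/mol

equation 1 reversed and × 2 (CO(g) must end up as a product; ×2 to match 2 CO(g) in the target): (-2)·(-67.6) = +135.2 kcal/mol
equation 2 × 3 (scale by 3 for the 3 PbO2(s)): (3)·(-66.3) = -198.9 kcal/mol
equation 3 reversed (reverse to put PbO(s) on the reactant side): +51.9 kcal/mol
By Hess's law, ΔH°rxn = (+135.2) + (-198.9) + (+51.9) = -11.8 kcal/mol

ΔH°rxn = -11.8 kcal/mol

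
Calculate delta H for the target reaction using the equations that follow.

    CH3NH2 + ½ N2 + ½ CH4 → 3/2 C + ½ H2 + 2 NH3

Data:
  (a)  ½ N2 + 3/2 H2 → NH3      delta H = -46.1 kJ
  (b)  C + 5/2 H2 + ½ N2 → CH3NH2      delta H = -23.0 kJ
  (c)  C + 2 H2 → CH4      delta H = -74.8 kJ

delta H = -31.8 kJ

(a) × 2 (×2 to match 2 NH3 in the target): (2)·(-46.1) = -92.2 kJ
(b) reversed (reverse to put CH3NH2 on the reactant side): +23.0 kJ
(c) reversed and × 1/2 (CH4 must end up as a reactant; ×1/2 to match 1/2 CH4 in the target): (-1/2)·(-74.8) = +37.4 kJ
delta H = (-92.2) + (+23.0) + (+37.4) = -31.8 kJ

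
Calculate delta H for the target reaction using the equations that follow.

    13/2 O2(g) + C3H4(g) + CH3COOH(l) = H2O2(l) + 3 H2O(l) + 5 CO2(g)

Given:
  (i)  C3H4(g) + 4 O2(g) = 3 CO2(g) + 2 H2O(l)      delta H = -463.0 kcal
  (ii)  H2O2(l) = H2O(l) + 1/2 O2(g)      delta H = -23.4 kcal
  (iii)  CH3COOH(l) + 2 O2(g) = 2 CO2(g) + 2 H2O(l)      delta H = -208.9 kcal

delta H = -648.5 kcal

(i) as written (C3H4(g) already on the reactant side): -463.0 kcal
(ii) reversed (reverse to put H2O2(l) on the product side): +23.4 kcal
(iii) as written (CH3COOH(l) already on the reactant side): -208.9 kcal
delta H = (1)·(-463.0) + (-1)·(-23.4) + (1)·(-208.9) = -648.5 kcal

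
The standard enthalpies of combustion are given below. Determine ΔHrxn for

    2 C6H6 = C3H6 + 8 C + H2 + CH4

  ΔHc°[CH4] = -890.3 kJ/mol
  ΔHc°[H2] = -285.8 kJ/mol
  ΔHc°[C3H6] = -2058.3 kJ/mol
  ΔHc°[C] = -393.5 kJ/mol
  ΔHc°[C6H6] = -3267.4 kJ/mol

ΔHrxn = -152.4 kJ/mol

With combustion enthalpies, reactants minus products:
= [2·(-3267.4)] − [1·(-2058.3) + 8·(-393.5) + 1·(-285.8) + 1·(-890.3)]
= -152.4 kJ/mol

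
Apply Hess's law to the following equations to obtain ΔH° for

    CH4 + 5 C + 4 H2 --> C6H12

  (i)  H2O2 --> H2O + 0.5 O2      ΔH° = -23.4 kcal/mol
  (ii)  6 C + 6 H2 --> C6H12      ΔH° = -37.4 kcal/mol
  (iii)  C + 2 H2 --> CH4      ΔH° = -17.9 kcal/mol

ΔH° = -19.5 kcal/mol

(i): not needed (O2 appears nowhere else).
(ii) as written (C6H12 already on the product side): -37.4 kcal/mol
(iii) reversed (CH4 must end up as a reactant): +17.9 kcal/mol
ΔH° = (1)·(-37.4) + (-1)·(-17.9) = -19.5 kcal/mol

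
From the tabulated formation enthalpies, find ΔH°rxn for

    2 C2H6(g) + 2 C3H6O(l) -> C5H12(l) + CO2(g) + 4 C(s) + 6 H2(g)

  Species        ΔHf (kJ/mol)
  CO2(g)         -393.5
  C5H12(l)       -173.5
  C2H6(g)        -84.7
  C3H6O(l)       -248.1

Products: 1·(-173.5) + 1·(-393.5) + 4·(+0.0) + 6·(+0.0) = -567.0
Reactants: 2·(-84.7) + 2·(-248.1) = -665.6
ΔH°rxn = (-567.0) − (-665.6) = 98.6 kJ/mol

ΔH°rxn = 98.6 kJ/mol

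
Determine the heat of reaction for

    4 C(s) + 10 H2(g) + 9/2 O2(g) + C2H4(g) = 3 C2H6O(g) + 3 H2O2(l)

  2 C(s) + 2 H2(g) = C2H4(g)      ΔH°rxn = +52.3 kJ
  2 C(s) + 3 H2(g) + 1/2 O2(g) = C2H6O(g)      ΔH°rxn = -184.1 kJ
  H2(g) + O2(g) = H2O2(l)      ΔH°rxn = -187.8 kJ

equation 1 reversed (C2H4(g) must end up as a reactant): -52.3 kJ
equation 2 × 3 (scale by 3 for the 3 C2H6O(g)): (3)·(-184.1) = -552.3 kJ
equation 3 × 3 (×3 to match 3 H2O2(l) in the target): (3)·(-187.8) = -563.4 kJ
Summing the manipulated equations, ΔH°rxn = (-52.3) + (-552.3) + (-563.4) = -1168.0 kJ

ΔH°rxn = -1168.0 kJ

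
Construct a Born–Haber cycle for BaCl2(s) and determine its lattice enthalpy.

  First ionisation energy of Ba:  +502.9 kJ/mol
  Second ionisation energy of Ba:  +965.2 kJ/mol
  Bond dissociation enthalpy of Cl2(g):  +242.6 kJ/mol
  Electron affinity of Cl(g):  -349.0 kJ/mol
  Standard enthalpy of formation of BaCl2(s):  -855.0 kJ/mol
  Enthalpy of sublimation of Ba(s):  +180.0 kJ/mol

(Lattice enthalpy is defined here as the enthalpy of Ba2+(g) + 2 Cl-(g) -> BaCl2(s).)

ΔHf° = 1·ΔHsub + 1·(ΣIE) + 1·D(Cl2) + 2·EA + U
-855.0 = 1·(+180.0) + 1·(+1468.1) + 1·(+242.6) + 2·(-349.0) + U
U = -855.0 − (+1192.7) = -2047.7 kJ/mol

U = -2047.7 kJ/mol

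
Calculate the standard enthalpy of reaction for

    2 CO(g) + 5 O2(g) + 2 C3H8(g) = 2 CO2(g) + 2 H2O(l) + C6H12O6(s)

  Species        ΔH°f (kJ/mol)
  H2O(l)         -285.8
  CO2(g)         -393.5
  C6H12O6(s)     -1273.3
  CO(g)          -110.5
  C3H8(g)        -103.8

Products: 2·(-393.5) + 2·(-285.8) + 1·(-1273.3) = -2631.9
Reactants: 2·(-110.5) + 5·(+0.0) + 2·(-103.8) = -428.6
ΔHrxn = (-2631.9) − (-428.6) = -2203.3 kJ/mol

ΔHrxn = -2203.3 kJ/mol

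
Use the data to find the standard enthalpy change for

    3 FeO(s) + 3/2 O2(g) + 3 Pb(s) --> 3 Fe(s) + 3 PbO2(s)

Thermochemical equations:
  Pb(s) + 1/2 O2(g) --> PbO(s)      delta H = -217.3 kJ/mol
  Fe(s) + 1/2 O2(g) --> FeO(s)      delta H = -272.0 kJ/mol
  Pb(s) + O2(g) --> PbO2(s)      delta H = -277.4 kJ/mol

equation 1: not needed.
equation 2 reversed and × 3: (-3)·(-272.0) = +816.0 kJ/mol
equation 3 × 3: (3)·(-277.4) = -832.2 kJ/mol
Summing the manipulated equations, delta H = (+816.0) + (-832.2) = -16.2 kJ/mol

delta H = -16.2 kJ/mol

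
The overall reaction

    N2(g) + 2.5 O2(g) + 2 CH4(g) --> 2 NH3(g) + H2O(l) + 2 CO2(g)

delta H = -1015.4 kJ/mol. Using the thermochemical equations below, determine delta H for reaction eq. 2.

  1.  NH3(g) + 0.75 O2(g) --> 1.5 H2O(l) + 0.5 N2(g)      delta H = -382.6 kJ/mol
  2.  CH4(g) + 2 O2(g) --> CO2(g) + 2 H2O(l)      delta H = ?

eq. 1 reversed and × 2 (NH3(g) must end up as a product; ×2 to match 2 NH3(g) in the target): (-2)·(-382.6) = +765.2 kJ/mol
eq. 2 × 2 (×2 to match 2 CH4(g) in the target): contributes 2·x
-1015.4 = (+765.2) + 2·x
x = (-1015.4 − (+765.2)) / (2) = -890.3 kJ/mol

delta H = -890.3 kJ/mol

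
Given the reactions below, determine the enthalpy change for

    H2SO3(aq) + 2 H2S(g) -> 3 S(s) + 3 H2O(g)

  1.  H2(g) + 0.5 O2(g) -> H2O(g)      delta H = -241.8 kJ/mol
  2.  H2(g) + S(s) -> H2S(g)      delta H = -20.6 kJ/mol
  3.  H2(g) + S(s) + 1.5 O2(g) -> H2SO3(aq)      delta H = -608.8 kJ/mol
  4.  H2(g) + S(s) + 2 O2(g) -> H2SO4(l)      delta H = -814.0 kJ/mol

delta H = -75.4 kJ/mol

eq. 1 × 3 (scale by 3 for the 3 H2O(g)): (3)·(-241.8) = -725.4 kJ/mol
eq. 2 reversed and × 2 (reverse to put H2S(g) on the reactant side; ×2 to match 2 H2S(g) in the target): (-2)·(-20.6) = +41.2 kJ/mol
eq. 3 reversed (H2SO3(aq) must end up as a reactant): +608.8 kJ/mol
eq. 4: not needed (H2SO4(l) appears nowhere else).
Combining the equations, delta H = (3)·(-241.8) + (-2)·(-20.6) + (-1)·(-608.8) = -75.4 kJ/mol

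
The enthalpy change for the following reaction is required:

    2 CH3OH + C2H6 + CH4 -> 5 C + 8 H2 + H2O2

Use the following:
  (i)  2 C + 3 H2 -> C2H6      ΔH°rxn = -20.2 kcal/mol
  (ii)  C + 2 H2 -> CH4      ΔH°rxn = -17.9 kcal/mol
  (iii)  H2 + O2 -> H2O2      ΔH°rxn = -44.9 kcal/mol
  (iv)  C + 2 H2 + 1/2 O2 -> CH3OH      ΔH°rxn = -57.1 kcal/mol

(i) reversed (reverse to put C2H6 on the reactant side): +20.2 kcal/mol
(ii) reversed (reverse to put CH4 on the reactant side): +17.9 kcal/mol
(iii) as written (H2O2 already on the product side): -44.9 kcal/mol
(iv) reversed and × 2 (reverse to put CH3OH on the reactant side; scale by 2 for the 2 CH3OH): (-2)·(-57.1) = +114.2 kcal/mol
ΔH°rxn = (-1)·(-20.2) + (-1)·(-17.9) + (1)·(-44.9) + (-2)·(-57.1) = 107.4 kcal/mol

ΔH°rxn = 107.4 kcal/mol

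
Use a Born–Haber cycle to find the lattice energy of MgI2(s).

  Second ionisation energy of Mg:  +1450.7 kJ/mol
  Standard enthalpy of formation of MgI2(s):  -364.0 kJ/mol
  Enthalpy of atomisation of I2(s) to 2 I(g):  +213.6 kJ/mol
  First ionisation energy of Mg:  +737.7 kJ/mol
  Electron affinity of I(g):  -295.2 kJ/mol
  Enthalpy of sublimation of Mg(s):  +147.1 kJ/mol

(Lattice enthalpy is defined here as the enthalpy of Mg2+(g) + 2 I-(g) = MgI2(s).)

U = -2322.7 kJ/mol

ΔHf° = 1·ΔHsub + 1·(ΣIE) + 1·D(I2) + 2·EA + U
-364.0 = 1·(+147.1) + 1·(+2188.4) + 1·(+213.6) + 2·(-295.2) + U
U = -364.0 − (+1958.7) = -2322.7 kJ/mol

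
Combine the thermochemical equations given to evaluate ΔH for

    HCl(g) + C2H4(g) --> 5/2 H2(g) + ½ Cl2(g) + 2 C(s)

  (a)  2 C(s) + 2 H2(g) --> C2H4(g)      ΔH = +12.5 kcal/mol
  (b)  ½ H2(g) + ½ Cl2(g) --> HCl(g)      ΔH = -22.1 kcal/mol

(a) reversed (reverse to put C2H4(g) on the reactant side): -12.5 kcal/mol
(b) reversed (reverse to put HCl(g) on the reactant side): +22.1 kcal/mol
ΔH = (-1)·(+12.5) + (-1)·(-22.1) = 9.6 kcal/mol

ΔH = 9.6 kcal/mol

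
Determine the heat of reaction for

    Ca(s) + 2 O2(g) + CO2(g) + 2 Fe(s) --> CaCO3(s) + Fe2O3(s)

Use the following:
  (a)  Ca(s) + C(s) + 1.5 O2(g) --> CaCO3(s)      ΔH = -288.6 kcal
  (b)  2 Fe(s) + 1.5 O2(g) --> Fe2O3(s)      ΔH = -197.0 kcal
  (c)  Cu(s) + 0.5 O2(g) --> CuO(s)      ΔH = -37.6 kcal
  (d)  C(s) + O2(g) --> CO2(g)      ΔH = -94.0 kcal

ΔH = -391.6 kcal

(a) as written: -288.6 kcal
(b) as written: -197.0 kcal
(c): not needed.
(d) reversed: +94.0 kcal
ΔH = (-288.6) + (-197.0) + (+94.0) = -391.6 kcal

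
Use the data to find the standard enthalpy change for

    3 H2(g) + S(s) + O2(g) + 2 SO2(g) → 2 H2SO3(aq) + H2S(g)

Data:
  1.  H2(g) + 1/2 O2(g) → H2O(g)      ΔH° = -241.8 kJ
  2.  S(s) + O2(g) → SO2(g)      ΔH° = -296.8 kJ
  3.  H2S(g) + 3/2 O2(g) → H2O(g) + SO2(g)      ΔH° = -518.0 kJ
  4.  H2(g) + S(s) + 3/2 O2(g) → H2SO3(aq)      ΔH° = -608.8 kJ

eq. 1 as written: -241.8 kJ
eq. 2 reversed: +296.8 kJ
eq. 3 reversed: +518.0 kJ
eq. 4 × 2: (2)·(-608.8) = -1217.6 kJ
ΔH° = (1)·(-241.8) + (-1)·(-296.8) + (-1)·(-518.0) + (2)·(-608.8) = -644.6 kJ

ΔH° = -644.6 kJ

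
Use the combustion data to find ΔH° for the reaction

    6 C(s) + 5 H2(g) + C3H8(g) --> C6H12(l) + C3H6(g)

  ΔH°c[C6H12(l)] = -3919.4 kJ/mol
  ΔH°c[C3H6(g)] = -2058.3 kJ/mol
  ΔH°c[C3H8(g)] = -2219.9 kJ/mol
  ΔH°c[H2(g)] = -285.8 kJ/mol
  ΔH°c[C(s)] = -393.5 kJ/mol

ΔH° = -32.2 kJ/mol

Using ΔH = Σ nΔHc°(reactants) − Σ nΔHc°(products):
= [6·(-393.5) + 5·(-285.8) + 1·(-2219.9)] − [1·(-3919.4) + 1·(-2058.3)]
= -32.2 kJ/mol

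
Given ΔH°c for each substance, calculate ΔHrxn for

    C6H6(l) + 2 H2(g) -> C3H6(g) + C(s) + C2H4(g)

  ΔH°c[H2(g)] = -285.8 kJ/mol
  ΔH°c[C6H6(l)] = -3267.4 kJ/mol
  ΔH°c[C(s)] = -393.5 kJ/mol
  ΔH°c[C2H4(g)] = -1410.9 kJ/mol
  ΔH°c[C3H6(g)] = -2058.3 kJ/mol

ΔHrxn = 23.7 kJ/mol

Using ΔH = Σ nΔHc°(reactants) − Σ nΔHc°(products):
= [1·(-3267.4) + 2·(-285.8)] − [1·(-2058.3) + 1·(-393.5) + 1·(-1410.9)]
= 23.7 kJ/mol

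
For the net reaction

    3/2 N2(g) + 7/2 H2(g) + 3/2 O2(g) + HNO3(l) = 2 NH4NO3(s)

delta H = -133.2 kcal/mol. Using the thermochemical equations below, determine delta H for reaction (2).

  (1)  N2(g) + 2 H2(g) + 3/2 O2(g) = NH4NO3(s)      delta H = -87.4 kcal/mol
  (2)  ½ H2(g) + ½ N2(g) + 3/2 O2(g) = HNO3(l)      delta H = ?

delta H = -41.6 kcal/mol

(1) × 2: (2)·(-87.4) = -174.8 kcal/mol
(2) reversed: contributes −x
-133.2 = (-174.8) − x
x = (-133.2 − (-174.8)) / (-1) = -41.6 kcal/mol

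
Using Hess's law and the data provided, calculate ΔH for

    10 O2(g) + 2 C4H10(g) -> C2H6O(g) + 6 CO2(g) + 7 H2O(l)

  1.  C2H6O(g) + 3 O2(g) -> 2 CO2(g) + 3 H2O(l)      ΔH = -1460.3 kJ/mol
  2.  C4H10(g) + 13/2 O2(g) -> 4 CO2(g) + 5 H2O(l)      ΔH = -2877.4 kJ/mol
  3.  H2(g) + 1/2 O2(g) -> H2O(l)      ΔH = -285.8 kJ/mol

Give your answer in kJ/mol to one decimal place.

ΔH = -4294.5 kJ/mol

eq. 1 reversed: +1460.3 kJ/mol
eq. 2 × 2: (2)·(-2877.4) = -5754.8 kJ/mol
eq. 3: not needed.
ΔH = (+1460.3) + (-5754.8) = -4294.5 kJ/mol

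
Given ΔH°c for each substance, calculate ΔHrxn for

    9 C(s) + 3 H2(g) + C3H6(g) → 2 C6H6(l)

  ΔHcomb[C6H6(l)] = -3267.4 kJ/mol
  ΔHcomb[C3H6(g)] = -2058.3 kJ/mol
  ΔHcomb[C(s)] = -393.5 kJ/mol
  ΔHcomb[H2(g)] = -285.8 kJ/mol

ΔHrxn = 77.6 kJ/mol

Using ΔH = Σ nΔHc°(reactants) − Σ nΔHc°(products):
= [9·(-393.5) + 3·(-285.8) + 1·(-2058.3)] − [2·(-3267.4)]
= 77.6 kJ/mol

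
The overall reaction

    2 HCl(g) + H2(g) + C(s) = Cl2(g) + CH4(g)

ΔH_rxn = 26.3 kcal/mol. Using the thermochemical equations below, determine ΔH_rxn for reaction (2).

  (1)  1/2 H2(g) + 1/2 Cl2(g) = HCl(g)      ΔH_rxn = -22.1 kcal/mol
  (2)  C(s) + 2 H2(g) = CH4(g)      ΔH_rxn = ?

(1) reversed and × 2: (-2)·(-22.1) = +44.2 kcal/mol
(2) as written: contributes x
+26.3 = (+44.2) + x
x = (+26.3 − (+44.2)) / (1) = -17.9 kcal/mol

ΔH_rxn = -17.9 kcal/mol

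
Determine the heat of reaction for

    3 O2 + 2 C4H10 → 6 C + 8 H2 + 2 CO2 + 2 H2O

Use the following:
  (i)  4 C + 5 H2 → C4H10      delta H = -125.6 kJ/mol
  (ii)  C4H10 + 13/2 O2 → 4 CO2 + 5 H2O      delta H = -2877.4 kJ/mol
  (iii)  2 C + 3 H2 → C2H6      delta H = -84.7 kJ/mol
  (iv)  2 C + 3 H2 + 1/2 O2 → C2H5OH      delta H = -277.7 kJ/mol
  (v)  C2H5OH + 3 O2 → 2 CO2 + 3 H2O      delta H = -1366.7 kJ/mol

delta H = -1107.4 kJ/mol

(i) reversed: +125.6 kJ/mol
(ii) as written: -2877.4 kJ/mol
(iii): not needed (C2H6 appears nowhere else).
(iv) reversed: +277.7 kJ/mol
(v) reversed: +1366.7 kJ/mol
Summing the manipulated equations, delta H = (+125.6) + (-2877.4) + (+277.7) + (+1366.7) = -1107.4 kJ/mol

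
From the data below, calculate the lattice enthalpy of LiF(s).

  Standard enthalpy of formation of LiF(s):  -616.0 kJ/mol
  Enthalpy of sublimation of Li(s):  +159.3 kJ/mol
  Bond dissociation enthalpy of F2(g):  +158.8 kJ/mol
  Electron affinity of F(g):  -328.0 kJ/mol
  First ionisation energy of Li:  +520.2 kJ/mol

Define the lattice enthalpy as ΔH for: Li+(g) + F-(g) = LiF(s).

ΔHf° = 1·ΔHsub + 1·(ΣIE) + 1/2·D(F2) + 1·EA + U
-616.0 = 1·(+159.3) + 1·(+520.2) + 1/2·(+158.8) + 1·(-328.0) + U
U = -616.0 − (+430.9) = -1046.9 kJ/mol

U = -1046.9 kJ/mol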